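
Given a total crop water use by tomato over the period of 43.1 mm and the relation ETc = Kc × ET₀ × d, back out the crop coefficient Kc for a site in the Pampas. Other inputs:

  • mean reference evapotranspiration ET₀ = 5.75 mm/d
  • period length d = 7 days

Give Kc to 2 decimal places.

1.07

ETc = Kc × ET₀ × d  ⇒  Kc = ETc / (ET₀ × d)
Kc = 43.1 / (5.75 × 7) = 43.1 / 40.25 = 1.0708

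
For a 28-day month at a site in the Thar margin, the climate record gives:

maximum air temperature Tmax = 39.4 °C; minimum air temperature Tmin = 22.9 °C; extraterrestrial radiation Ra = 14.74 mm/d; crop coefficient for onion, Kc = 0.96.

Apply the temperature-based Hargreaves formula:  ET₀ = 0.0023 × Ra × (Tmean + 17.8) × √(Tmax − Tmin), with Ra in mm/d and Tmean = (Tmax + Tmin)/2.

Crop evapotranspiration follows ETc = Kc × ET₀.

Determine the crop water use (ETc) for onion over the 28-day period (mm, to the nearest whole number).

181 mm

Tmean = (39.4 + 22.9)/2 = 31.15 °C
ET₀ = 0.0023 × 14.74 × (31.15 + 17.8) × √16.5 = 0.0023 × 14.74 × 48.95 × 4.0620 = 6.7409 mm/d
ETc = Kc × ET₀ = 0.96 × 6.7409 = 6.4713 mm/d
Over 28 days: 6.4713 × 28 = 181.196 mm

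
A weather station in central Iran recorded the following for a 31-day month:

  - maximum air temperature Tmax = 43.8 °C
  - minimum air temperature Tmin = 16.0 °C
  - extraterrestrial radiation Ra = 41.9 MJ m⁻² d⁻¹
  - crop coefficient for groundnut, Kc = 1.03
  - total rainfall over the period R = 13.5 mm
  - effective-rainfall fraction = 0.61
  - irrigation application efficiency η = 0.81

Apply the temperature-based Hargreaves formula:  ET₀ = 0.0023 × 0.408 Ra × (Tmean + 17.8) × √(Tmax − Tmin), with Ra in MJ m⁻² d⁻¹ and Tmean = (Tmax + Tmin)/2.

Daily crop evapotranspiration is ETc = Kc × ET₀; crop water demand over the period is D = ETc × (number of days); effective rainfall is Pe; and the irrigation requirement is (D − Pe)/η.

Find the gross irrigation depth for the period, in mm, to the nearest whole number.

380 mm

Tmean = (43.8 + 16.0)/2 = 29.90 °C
0.408 Ra = 0.408 × 41.9 = 17.0952 mm/d equivalent
ET₀ = 0.0023 × 17.0952 × (29.90 + 17.8) × √27.8 = 0.0023 × 17.0952 × 47.70 × 5.2726 = 9.8888 mm/d
ETc = Kc × ET₀ = 1.03 × 9.8888 = 10.1855 mm/d
Crop demand D = ETc × 31 d = 10.1855 × 31 = 315.751 mm
Pe = 0.61 × 13.5 = 8.235 mm
D − Pe = 315.751 − 8.235 = 307.516 mm
Gross irrigation = 307.516 / 0.81 = 379.649 mm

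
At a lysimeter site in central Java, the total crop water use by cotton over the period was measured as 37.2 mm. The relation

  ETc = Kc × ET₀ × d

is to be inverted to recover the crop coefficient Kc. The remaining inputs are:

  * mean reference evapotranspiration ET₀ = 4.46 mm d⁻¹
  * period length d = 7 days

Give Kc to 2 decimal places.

1.19

ETc = Kc × ET₀ × d  ⇒  Kc = ETc / (ET₀ × d)
Kc = 37.2 / (4.46 × 7) = 37.2 / 31.22 = 1.1915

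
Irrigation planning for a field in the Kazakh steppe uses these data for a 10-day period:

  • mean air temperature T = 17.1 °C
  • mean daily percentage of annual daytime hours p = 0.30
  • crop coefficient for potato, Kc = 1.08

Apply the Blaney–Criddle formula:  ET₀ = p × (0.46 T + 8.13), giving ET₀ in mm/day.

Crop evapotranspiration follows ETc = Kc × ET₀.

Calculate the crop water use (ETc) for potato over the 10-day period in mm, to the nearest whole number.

ET₀ = 0.30 × (0.46 × 17.1 + 8.13) = 0.30 × 15.996 = 4.7988 mm/d
ETc = Kc × ET₀ = 1.08 × 4.7988 = 5.1827 mm/d
Over 10 days: 5.1827 × 10 = 51.827 mm

52 mm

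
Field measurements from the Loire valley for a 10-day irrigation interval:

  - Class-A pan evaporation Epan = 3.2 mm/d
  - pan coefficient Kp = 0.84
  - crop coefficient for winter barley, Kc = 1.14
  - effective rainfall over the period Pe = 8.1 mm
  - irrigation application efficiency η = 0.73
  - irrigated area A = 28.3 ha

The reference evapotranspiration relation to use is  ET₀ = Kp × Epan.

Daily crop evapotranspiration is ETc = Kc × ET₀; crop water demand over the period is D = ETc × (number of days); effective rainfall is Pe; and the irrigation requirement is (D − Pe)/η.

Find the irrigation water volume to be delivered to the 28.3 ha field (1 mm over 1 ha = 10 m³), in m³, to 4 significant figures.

8739 m³

ET₀ = 0.84 × 3.2 = 2.6880 mm/d
ETc = Kc × ET₀ = 1.14 × 2.6880 = 3.0643 mm/d
Crop demand D = ETc × 10 d = 3.0643 × 10 = 30.643 mm
D − Pe = 30.643 − 8.1 = 22.543 mm
Gross irrigation = 22.543 / 0.73 = 30.881 mm
Volume = 30.881 mm × 28.3 ha × 10 = 8739.3 m³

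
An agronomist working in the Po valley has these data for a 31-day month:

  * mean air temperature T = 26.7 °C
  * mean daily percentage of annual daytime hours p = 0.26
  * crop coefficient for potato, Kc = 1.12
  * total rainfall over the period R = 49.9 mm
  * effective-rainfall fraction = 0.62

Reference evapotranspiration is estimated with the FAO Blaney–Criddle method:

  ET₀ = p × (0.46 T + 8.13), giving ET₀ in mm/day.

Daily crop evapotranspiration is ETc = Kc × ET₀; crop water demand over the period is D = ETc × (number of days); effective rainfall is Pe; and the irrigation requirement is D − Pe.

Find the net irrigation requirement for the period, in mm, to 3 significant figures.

ET₀ = 0.26 × (0.46 × 26.7 + 8.13) = 0.26 × 20.412 = 5.3071 mm/d
ETc = Kc × ET₀ = 1.12 × 5.3071 = 5.9440 mm/d
Crop demand D = ETc × 31 d = 5.9440 × 31 = 184.264 mm
Pe = 0.62 × 49.9 = 30.938 mm
D − Pe = 184.264 − 30.938 = 153.326 mm

153 mm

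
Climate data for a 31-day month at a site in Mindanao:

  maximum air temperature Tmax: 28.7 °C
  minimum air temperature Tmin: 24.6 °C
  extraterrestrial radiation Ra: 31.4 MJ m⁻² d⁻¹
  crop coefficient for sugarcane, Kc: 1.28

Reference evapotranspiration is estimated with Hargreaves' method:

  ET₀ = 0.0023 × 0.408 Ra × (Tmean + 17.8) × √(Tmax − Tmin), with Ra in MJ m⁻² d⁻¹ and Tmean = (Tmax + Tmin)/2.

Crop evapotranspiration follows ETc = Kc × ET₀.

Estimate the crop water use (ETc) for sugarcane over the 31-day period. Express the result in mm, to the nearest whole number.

Tmean = (28.7 + 24.6)/2 = 26.65 °C
0.408 Ra = 0.408 × 31.4 = 12.8112 mm/d equivalent
ET₀ = 0.0023 × 12.8112 × (26.65 + 17.8) × √4.1 = 0.0023 × 12.8112 × 44.45 × 2.0248 = 2.6520 mm/d
ETc = Kc × ET₀ = 1.28 × 2.6520 = 3.3946 mm/d
Over 31 days: 3.3946 × 31 = 105.233 mm

105 mm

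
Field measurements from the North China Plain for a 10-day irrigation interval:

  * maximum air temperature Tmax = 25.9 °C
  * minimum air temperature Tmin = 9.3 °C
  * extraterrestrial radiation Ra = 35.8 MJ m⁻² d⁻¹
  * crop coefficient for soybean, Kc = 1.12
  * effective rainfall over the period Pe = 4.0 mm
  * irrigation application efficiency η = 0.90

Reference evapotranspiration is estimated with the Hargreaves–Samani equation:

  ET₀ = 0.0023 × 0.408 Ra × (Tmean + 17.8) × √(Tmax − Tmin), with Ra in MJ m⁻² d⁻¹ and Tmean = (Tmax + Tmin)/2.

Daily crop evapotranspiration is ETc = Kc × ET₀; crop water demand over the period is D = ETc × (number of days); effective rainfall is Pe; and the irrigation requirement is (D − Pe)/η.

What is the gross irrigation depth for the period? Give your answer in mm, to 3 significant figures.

Tmean = (25.9 + 9.3)/2 = 17.60 °C
0.408 Ra = 0.408 × 35.8 = 14.6064 mm/d equivalent
ET₀ = 0.0023 × 14.6064 × (17.60 + 17.8) × √16.6 = 0.0023 × 14.6064 × 35.40 × 4.0743 = 4.8454 mm/d
ETc = Kc × ET₀ = 1.12 × 4.8454 = 5.4268 mm/d
Crop demand D = ETc × 10 d = 5.4268 × 10 = 54.268 mm
D − Pe = 54.268 − 4.0 = 50.268 mm
Gross irrigation = 50.268 / 0.90 = 55.853 mm

55.9 mm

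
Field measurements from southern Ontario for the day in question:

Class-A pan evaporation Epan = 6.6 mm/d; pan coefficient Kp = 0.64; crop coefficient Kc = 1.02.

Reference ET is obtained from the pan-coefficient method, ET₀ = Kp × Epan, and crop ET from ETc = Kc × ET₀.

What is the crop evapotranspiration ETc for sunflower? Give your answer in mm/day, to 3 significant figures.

4.31 mm/day

ET₀ = 0.64 × 6.6 = 4.2240 mm/d
ETc = Kc × ET₀ = 1.02 × 4.2240 = 4.3085 mm/d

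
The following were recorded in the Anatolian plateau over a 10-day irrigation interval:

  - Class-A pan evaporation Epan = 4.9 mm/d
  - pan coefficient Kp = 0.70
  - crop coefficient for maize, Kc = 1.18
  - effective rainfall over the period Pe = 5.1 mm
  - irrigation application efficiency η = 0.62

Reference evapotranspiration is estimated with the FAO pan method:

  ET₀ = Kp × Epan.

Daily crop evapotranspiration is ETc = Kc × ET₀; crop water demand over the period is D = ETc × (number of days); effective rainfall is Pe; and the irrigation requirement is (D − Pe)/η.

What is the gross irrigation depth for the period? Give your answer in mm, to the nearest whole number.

57 mm

ET₀ = 0.70 × 4.9 = 3.4300 mm/d
ETc = Kc × ET₀ = 1.18 × 3.4300 = 4.0474 mm/d
Crop demand D = ETc × 10 d = 4.0474 × 10 = 40.474 mm
D − Pe = 40.474 − 5.1 = 35.374 mm
Gross irrigation = 35.374 / 0.62 = 57.055 mm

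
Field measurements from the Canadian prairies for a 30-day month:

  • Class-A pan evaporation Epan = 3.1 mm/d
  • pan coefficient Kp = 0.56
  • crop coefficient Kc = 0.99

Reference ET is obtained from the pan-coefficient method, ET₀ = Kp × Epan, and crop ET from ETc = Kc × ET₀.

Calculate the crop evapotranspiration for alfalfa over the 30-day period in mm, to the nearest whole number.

ET₀ = 0.56 × 3.1 = 1.7360 mm/d
ETc = Kc × ET₀ = 0.99 × 1.7360 = 1.7186 mm/d
Over 30 days: 1.7186 × 30 = 51.558 mm

52 mm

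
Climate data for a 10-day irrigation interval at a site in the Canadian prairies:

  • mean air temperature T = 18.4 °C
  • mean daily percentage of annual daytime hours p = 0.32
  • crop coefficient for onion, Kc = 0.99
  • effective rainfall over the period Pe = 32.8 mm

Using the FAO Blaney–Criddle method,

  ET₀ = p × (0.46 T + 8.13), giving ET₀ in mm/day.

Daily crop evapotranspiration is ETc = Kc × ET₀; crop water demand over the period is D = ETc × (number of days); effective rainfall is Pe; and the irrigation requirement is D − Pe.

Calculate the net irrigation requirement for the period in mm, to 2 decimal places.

19.77 mm

ET₀ = 0.32 × (0.46 × 18.4 + 8.13) = 0.32 × 16.594 = 5.3101 mm/d
ETc = Kc × ET₀ = 0.99 × 5.3101 = 5.2570 mm/d
Crop demand D = ETc × 10 d = 5.2570 × 10 = 52.570 mm
D − Pe = 52.570 − 32.8 = 19.770 mm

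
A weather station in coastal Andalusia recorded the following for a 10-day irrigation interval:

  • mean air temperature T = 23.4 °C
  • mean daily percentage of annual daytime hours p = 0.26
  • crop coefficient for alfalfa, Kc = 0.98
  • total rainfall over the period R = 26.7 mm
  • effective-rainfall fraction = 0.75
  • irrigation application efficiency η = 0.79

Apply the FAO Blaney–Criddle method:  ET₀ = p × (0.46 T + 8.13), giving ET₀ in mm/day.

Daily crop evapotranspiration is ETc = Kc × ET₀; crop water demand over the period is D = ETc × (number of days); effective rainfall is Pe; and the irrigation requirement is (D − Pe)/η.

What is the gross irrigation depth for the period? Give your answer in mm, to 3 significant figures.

35.6 mm

ET₀ = 0.26 × (0.46 × 23.4 + 8.13) = 0.26 × 18.894 = 4.9124 mm/d
ETc = Kc × ET₀ = 0.98 × 4.9124 = 4.8142 mm/d
Crop demand D = ETc × 10 d = 4.8142 × 10 = 48.142 mm
Pe = 0.75 × 26.7 = 20.025 mm
D − Pe = 48.142 − 20.025 = 28.117 mm
Gross irrigation = 28.117 / 0.79 = 35.591 mm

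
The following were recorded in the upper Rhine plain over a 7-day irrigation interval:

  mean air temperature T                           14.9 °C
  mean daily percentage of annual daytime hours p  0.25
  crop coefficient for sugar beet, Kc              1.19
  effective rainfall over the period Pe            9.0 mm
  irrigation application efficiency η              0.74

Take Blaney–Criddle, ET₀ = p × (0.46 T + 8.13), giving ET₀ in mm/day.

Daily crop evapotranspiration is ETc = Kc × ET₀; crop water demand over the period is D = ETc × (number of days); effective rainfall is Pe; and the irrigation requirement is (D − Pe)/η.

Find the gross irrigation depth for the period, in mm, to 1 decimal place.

ET₀ = 0.25 × (0.46 × 14.9 + 8.13) = 0.25 × 14.984 = 3.7460 mm/d
ETc = Kc × ET₀ = 1.19 × 3.7460 = 4.4577 mm/d
Crop demand D = ETc × 7 d = 4.4577 × 7 = 31.204 mm
D − Pe = 31.204 − 9.0 = 22.204 mm
Gross irrigation = 22.204 / 0.74 = 30.005 mm

30.0 mm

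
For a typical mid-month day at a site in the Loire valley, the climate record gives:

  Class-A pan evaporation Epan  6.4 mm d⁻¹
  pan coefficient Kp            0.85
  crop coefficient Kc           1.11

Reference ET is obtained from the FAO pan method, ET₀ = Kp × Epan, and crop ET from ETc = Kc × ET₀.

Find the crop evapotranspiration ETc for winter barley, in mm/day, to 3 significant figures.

ET₀ = 0.85 × 6.4 = 5.4400 mm/d
ETc = Kc × ET₀ = 1.11 × 5.4400 = 6.0384 mm/d

6.04 mm/day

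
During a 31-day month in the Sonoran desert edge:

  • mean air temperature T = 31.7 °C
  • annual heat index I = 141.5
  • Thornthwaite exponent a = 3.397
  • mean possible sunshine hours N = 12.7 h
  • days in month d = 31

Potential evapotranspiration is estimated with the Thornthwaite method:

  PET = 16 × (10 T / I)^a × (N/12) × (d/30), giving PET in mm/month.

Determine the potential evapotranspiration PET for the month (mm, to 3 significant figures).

271 mm

10T/I = 10 × 31.7 / 141.5 = 2.2403
(10T/I)^a = 2.2403^3.397 = 15.4878
Uncorrected PET = 16 × 15.4878 = 247.805 mm
Correction = (N/12)(d/30) = (12.7/12)(31/30) = 1.0936
PET = 247.805 × 1.0936 = 271.000 mm/month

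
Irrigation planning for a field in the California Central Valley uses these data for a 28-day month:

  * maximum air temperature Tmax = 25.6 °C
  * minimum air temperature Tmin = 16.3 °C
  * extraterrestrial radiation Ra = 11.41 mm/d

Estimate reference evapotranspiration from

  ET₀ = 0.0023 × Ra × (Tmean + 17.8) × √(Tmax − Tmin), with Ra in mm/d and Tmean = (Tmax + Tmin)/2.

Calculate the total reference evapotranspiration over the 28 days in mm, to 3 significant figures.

Tmean = (25.6 + 16.3)/2 = 20.95 °C
ET₀ = 0.0023 × 11.41 × (20.95 + 17.8) × √9.3 = 0.0023 × 11.41 × 38.75 × 3.0496 = 3.1012 mm/d
Over 28 days: 3.1012 × 28 = 86.834 mm

86.8 mm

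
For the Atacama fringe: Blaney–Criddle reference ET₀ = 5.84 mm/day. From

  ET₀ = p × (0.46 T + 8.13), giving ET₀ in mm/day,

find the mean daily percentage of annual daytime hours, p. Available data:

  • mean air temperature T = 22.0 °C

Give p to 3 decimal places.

0.320

p = ET₀ / (0.46 T + 8.13) = 5.84 / (0.46 × 22.0 + 8.13) = 5.84 / 18.250 = 0.3200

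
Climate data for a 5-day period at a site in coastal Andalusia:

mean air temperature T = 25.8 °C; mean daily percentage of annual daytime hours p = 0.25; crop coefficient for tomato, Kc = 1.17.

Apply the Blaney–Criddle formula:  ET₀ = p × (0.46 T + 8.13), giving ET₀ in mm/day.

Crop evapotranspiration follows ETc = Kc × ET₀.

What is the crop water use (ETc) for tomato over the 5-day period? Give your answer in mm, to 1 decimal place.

29.2 mm

ET₀ = 0.25 × (0.46 × 25.8 + 8.13) = 0.25 × 19.998 = 4.9995 mm/d
ETc = Kc × ET₀ = 1.17 × 4.9995 = 5.8494 mm/d
Over 5 days: 5.8494 × 5 = 29.247 mm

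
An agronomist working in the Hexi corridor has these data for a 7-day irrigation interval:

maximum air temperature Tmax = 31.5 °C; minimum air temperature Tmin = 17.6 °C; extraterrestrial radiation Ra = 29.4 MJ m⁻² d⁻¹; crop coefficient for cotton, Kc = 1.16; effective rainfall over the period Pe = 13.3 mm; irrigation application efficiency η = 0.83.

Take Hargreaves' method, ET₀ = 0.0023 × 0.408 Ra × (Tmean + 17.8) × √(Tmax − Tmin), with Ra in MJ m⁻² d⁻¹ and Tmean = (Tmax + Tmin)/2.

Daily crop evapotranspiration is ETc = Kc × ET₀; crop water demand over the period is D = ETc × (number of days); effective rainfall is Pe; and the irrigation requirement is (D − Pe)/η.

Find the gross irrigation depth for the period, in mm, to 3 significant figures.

Tmean = (31.5 + 17.6)/2 = 24.55 °C
0.408 Ra = 0.408 × 29.4 = 11.9952 mm/d equivalent
ET₀ = 0.0023 × 11.9952 × (24.55 + 17.8) × √13.9 = 0.0023 × 11.9952 × 42.35 × 3.7283 = 4.3561 mm/d
ETc = Kc × ET₀ = 1.16 × 4.3561 = 5.0531 mm/d
Crop demand D = ETc × 7 d = 5.0531 × 7 = 35.372 mm
D − Pe = 35.372 − 13.3 = 22.072 mm
Gross irrigation = 22.072 / 0.83 = 26.593 mm

26.6 mm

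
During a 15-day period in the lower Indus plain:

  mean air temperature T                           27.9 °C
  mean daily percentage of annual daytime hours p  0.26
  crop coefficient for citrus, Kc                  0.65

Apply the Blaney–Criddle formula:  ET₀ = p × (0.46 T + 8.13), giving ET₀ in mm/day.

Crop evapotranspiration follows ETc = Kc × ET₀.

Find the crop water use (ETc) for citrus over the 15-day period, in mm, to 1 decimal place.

ET₀ = 0.26 × (0.46 × 27.9 + 8.13) = 0.26 × 20.964 = 5.4506 mm/d
ETc = Kc × ET₀ = 0.65 × 5.4506 = 3.5429 mm/d
Over 15 days: 3.5429 × 15 = 53.144 mm

53.1 mm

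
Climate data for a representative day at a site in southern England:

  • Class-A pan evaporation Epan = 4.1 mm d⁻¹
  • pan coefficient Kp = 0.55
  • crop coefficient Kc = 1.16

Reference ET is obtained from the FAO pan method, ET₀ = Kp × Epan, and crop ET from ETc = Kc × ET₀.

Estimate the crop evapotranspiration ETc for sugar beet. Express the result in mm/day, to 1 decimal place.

ET₀ = 0.55 × 4.1 = 2.2550 mm/d
ETc = Kc × ET₀ = 1.16 × 2.2550 = 2.6158 mm/d

2.6 mm/day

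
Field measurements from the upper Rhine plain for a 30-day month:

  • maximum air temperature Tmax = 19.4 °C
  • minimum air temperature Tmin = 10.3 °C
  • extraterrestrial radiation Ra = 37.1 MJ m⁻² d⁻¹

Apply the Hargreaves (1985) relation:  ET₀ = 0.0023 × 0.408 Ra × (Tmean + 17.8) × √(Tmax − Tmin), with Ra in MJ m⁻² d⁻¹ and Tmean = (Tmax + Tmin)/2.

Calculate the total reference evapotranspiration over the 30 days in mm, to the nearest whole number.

103 mm

Tmean = (19.4 + 10.3)/2 = 14.85 °C
0.408 Ra = 0.408 × 37.1 = 15.1368 mm/d equivalent
ET₀ = 0.0023 × 15.1368 × (14.85 + 17.8) × √9.1 = 0.0023 × 15.1368 × 32.65 × 3.0166 = 3.4290 mm/d
Over 30 days: 3.4290 × 30 = 102.870 mm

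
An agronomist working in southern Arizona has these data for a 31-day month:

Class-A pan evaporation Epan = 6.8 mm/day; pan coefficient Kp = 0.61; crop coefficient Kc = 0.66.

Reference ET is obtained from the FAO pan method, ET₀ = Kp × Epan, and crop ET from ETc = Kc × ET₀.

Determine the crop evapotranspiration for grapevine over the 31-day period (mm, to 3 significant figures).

84.9 mm

ET₀ = 0.61 × 6.8 = 4.1480 mm/d
ETc = Kc × ET₀ = 0.66 × 4.1480 = 2.7377 mm/d
Over 31 days: 2.7377 × 31 = 84.869 mm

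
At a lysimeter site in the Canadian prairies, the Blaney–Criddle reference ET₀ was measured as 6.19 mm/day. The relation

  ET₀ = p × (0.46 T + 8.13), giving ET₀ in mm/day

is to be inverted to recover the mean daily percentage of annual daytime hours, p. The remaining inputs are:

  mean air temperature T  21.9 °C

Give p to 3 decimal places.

p = ET₀ / (0.46 T + 8.13) = 6.19 / (0.46 × 21.9 + 8.13) = 6.19 / 18.204 = 0.3400

0.340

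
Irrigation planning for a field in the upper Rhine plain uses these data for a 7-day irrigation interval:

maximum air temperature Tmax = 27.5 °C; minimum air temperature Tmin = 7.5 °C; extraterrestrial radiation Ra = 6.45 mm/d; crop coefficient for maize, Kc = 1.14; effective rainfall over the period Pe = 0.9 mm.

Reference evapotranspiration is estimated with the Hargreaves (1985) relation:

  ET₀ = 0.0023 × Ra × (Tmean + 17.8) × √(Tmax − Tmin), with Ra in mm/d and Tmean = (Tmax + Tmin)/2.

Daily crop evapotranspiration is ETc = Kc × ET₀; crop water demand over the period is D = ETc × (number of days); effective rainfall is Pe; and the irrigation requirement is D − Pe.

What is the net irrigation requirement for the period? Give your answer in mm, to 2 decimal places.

Tmean = (27.5 + 7.5)/2 = 17.50 °C
ET₀ = 0.0023 × 6.45 × (17.50 + 17.8) × √20.0 = 0.0023 × 6.45 × 35.30 × 4.4721 = 2.3419 mm/d
ETc = Kc × ET₀ = 1.14 × 2.3419 = 2.6698 mm/d
Crop demand D = ETc × 7 d = 2.6698 × 7 = 18.689 mm
D − Pe = 18.689 − 0.9 = 17.789 mm

17.79 mm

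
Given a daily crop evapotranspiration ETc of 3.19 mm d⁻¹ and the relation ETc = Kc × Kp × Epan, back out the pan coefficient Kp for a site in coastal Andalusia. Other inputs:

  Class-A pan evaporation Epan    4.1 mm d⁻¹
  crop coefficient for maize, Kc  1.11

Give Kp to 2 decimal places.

0.70

ETc = Kc × Kp × Epan  ⇒  Kp = ETc / (Kc × Epan)
Kp = 3.19 / (1.11 × 4.1) = 3.19 / 4.551 = 0.7009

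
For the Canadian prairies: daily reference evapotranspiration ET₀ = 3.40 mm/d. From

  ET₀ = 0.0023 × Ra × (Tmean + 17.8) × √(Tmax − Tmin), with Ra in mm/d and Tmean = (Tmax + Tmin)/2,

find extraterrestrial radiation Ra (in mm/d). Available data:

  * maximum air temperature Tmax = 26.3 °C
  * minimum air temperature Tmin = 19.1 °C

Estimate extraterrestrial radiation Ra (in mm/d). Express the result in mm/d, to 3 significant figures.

Tmean = 22.70 °C; √ΔT = 2.6833
Ra = ET₀ / [0.0023 × (Tmean+17.8) × √ΔT] = 3.40 / (0.0023 × 40.50 × 2.6833) = 13.603 mm/d

13.6 mm/d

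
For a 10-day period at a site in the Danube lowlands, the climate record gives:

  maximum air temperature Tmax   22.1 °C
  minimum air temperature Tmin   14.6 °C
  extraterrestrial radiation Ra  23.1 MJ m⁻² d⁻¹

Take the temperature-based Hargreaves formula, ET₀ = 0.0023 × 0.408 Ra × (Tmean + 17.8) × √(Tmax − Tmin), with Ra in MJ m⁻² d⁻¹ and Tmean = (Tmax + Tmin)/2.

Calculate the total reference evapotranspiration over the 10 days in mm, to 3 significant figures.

21.5 mm

Tmean = (22.1 + 14.6)/2 = 18.35 °C
0.408 Ra = 0.408 × 23.1 = 9.4248 mm/d equivalent
ET₀ = 0.0023 × 9.4248 × (18.35 + 17.8) × √7.5 = 0.0023 × 9.4248 × 36.15 × 2.7386 = 2.1460 mm/d
Over 10 days: 2.1460 × 10 = 21.460 mm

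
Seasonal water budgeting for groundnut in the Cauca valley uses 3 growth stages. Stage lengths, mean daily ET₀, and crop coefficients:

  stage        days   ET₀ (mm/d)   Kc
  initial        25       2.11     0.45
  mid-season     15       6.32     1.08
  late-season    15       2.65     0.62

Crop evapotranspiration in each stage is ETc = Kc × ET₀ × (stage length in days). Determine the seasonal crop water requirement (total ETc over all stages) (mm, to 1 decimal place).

150.8 mm

initial: 0.45 × 2.11 × 25 = 23.74 mm
mid-season: 1.08 × 6.32 × 15 = 102.38 mm
late-season: 0.62 × 2.65 × 15 = 24.65 mm
Seasonal total = 150.77 mm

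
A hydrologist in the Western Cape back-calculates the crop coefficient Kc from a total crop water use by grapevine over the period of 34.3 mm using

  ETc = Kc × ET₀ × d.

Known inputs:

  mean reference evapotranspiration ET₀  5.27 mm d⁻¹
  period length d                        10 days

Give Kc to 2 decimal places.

ETc = Kc × ET₀ × d  ⇒  Kc = ETc / (ET₀ × d)
Kc = 34.3 / (5.27 × 10) = 34.3 / 52.70 = 0.6509

0.65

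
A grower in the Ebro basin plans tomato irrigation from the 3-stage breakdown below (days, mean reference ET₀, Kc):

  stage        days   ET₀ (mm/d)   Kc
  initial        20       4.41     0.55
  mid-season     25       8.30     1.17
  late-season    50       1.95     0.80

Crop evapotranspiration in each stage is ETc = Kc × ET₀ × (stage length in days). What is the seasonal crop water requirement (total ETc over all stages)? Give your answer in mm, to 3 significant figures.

369 mm

initial: 0.55 × 4.41 × 20 = 48.51 mm
mid-season: 1.17 × 8.30 × 25 = 242.78 mm
late-season: 0.80 × 1.95 × 50 = 78.00 mm
Seasonal total = 369.29 mm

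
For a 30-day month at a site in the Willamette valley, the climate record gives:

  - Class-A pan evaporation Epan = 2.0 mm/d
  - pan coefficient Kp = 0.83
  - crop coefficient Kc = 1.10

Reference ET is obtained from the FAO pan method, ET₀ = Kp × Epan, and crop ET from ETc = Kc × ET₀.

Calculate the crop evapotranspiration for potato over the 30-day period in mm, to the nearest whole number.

55 mm

ET₀ = 0.83 × 2.0 = 1.6600 mm/d
ETc = Kc × ET₀ = 1.10 × 1.6600 = 1.8260 mm/d
Over 30 days: 1.8260 × 30 = 54.780 mm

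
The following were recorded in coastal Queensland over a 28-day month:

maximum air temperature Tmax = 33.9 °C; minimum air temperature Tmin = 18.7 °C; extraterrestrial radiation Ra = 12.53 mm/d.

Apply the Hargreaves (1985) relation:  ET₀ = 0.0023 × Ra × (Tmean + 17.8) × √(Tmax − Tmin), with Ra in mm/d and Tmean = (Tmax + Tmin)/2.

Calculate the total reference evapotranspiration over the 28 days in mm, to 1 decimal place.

138.7 mm

Tmean = (33.9 + 18.7)/2 = 26.30 °C
ET₀ = 0.0023 × 12.53 × (26.30 + 17.8) × √15.2 = 0.0023 × 12.53 × 44.10 × 3.8987 = 4.9549 mm/d
Over 28 days: 4.9549 × 28 = 138.737 mm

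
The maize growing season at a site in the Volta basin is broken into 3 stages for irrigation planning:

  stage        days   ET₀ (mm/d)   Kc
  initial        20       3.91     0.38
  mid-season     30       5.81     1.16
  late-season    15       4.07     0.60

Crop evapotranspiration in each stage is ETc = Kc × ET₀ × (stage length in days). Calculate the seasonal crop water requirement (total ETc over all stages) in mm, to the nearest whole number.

initial: 0.38 × 3.91 × 20 = 29.72 mm
mid-season: 1.16 × 5.81 × 30 = 202.19 mm
late-season: 0.60 × 4.07 × 15 = 36.63 mm
Seasonal total = 268.54 mm

269 mm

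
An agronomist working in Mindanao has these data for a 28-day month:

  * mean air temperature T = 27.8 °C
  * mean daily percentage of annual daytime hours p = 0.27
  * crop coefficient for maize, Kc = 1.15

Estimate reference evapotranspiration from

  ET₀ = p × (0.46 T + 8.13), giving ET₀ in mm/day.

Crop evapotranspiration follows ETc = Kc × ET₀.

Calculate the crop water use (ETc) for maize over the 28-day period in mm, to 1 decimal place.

181.9 mm

ET₀ = 0.27 × (0.46 × 27.8 + 8.13) = 0.27 × 20.918 = 5.6479 mm/d
ETc = Kc × ET₀ = 1.15 × 5.6479 = 6.4951 mm/d
Over 28 days: 6.4951 × 28 = 181.863 mm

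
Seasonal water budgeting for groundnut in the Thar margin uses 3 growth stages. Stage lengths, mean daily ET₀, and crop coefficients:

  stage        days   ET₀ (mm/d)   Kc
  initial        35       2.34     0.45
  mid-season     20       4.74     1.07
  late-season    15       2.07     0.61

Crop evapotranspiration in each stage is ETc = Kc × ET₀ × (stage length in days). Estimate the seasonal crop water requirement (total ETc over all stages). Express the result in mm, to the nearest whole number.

157 mm

initial: 0.45 × 2.34 × 35 = 36.86 mm
mid-season: 1.07 × 4.74 × 20 = 101.44 mm
late-season: 0.61 × 2.07 × 15 = 18.94 mm
Seasonal total = 157.24 mm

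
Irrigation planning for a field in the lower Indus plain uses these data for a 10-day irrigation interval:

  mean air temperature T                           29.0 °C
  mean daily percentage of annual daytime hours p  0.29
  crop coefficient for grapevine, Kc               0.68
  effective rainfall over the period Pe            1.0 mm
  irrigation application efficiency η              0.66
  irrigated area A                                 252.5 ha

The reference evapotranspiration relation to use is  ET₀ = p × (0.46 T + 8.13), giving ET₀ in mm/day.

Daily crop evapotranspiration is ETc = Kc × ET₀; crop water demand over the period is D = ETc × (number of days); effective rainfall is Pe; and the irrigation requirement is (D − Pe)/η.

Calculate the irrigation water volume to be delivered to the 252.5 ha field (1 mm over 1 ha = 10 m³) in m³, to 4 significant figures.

ET₀ = 0.29 × (0.46 × 29.0 + 8.13) = 0.29 × 21.470 = 6.2263 mm/d
ETc = Kc × ET₀ = 0.68 × 6.2263 = 4.2339 mm/d
Crop demand D = ETc × 10 d = 4.2339 × 10 = 42.339 mm
D − Pe = 42.339 − 1.0 = 41.339 mm
Gross irrigation = 41.339 / 0.66 = 62.635 mm
Volume = 62.635 mm × 252.5 ha × 10 = 158153.4 m³

158200 m³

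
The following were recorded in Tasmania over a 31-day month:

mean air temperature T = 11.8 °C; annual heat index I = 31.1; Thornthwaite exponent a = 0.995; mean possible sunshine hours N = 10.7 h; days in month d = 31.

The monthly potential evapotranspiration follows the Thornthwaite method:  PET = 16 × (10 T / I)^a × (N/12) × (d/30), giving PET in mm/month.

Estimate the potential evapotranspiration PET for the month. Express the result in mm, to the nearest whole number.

56 mm

10T/I = 10 × 11.8 / 31.1 = 3.7942
(10T/I)^a = 3.7942^0.995 = 3.7690
Uncorrected PET = 16 × 3.7690 = 60.304 mm
Correction = (N/12)(d/30) = (10.7/12)(31/30) = 0.9214
PET = 60.304 × 0.9214 = 55.564 mm/month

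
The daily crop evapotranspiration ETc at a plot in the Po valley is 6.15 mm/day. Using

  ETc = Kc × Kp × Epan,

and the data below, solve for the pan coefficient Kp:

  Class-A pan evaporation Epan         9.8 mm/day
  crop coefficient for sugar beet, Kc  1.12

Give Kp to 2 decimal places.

0.56

ETc = Kc × Kp × Epan  ⇒  Kp = ETc / (Kc × Epan)
Kp = 6.15 / (1.12 × 9.8) = 6.15 / 10.976 = 0.5603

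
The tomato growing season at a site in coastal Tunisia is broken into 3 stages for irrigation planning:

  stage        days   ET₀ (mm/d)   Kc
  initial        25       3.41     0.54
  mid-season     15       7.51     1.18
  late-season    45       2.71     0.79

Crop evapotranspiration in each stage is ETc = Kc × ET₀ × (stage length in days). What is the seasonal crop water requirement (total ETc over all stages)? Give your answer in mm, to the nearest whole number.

275 mm

initial: 0.54 × 3.41 × 25 = 46.04 mm
mid-season: 1.18 × 7.51 × 15 = 132.93 mm
late-season: 0.79 × 2.71 × 45 = 96.34 mm
Seasonal total = 275.31 mm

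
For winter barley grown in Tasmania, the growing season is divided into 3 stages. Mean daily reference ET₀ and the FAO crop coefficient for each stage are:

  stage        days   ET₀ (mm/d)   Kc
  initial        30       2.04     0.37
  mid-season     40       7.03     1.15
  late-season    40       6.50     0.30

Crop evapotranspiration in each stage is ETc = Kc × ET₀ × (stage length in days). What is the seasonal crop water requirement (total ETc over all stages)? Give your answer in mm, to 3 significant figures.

424 mm

initial: 0.37 × 2.04 × 30 = 22.64 mm
mid-season: 1.15 × 7.03 × 40 = 323.38 mm
late-season: 0.30 × 6.50 × 40 = 78.00 mm
Seasonal total = 424.02 mm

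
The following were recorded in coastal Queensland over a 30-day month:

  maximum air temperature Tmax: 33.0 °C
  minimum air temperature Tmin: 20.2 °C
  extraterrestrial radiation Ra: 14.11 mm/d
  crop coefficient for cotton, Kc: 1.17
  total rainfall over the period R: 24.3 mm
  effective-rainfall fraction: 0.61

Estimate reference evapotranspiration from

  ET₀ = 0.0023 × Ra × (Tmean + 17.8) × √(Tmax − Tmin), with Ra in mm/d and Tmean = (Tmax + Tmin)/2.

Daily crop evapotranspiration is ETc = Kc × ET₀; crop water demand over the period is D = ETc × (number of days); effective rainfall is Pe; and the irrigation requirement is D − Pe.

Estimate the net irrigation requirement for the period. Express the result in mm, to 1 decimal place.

Tmean = (33.0 + 20.2)/2 = 26.60 °C
ET₀ = 0.0023 × 14.11 × (26.60 + 17.8) × √12.8 = 0.0023 × 14.11 × 44.40 × 3.5777 = 5.1552 mm/d
ETc = Kc × ET₀ = 1.17 × 5.1552 = 6.0316 mm/d
Crop demand D = ETc × 30 d = 6.0316 × 30 = 180.948 mm
Pe = 0.61 × 24.3 = 14.823 mm
D − Pe = 180.948 − 14.823 = 166.125 mm

166.1 mm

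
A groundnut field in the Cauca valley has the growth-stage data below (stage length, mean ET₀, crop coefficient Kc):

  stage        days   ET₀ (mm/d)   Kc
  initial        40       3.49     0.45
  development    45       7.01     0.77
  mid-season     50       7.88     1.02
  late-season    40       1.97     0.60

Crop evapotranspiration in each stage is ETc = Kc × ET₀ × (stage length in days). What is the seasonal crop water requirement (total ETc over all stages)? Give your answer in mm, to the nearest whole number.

initial: 0.45 × 3.49 × 40 = 62.82 mm
development: 0.77 × 7.01 × 45 = 242.90 mm
mid-season: 1.02 × 7.88 × 50 = 401.88 mm
late-season: 0.60 × 1.97 × 40 = 47.28 mm
Seasonal total = 754.88 mm

755 mm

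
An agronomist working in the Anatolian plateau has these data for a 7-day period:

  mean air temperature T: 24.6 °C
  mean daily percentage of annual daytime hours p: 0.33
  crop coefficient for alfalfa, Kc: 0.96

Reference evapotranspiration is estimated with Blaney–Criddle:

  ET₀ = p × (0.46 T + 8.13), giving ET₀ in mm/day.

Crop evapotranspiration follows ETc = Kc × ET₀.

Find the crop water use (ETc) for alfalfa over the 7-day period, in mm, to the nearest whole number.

ET₀ = 0.33 × (0.46 × 24.6 + 8.13) = 0.33 × 19.446 = 6.4172 mm/d
ETc = Kc × ET₀ = 0.96 × 6.4172 = 6.1605 mm/d
Over 7 days: 6.1605 × 7 = 43.124 mm

43 mm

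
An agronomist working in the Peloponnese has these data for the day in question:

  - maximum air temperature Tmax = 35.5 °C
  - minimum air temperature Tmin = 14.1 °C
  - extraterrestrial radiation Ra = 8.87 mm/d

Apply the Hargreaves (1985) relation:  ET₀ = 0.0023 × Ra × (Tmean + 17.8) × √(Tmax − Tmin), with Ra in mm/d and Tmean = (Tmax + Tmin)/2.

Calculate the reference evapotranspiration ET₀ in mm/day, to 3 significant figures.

Tmean = (35.5 + 14.1)/2 = 24.80 °C
ET₀ = 0.0023 × 8.87 × (24.80 + 17.8) × √21.4 = 0.0023 × 8.87 × 42.60 × 4.6260 = 4.0204 mm/d

4.02 mm/day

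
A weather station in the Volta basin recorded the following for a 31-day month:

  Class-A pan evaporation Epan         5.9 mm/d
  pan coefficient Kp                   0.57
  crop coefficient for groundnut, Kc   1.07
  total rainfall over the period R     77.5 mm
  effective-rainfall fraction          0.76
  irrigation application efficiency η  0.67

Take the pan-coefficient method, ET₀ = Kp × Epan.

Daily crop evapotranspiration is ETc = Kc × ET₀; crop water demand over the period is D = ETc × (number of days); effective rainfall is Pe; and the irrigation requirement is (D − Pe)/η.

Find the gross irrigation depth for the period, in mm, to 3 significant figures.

ET₀ = 0.57 × 5.9 = 3.3630 mm/d
ETc = Kc × ET₀ = 1.07 × 3.3630 = 3.5984 mm/d
Crop demand D = ETc × 31 d = 3.5984 × 31 = 111.550 mm
Pe = 0.76 × 77.5 = 58.900 mm
D − Pe = 111.550 − 58.900 = 52.650 mm
Gross irrigation = 52.650 / 0.67 = 78.582 mm

78.6 mm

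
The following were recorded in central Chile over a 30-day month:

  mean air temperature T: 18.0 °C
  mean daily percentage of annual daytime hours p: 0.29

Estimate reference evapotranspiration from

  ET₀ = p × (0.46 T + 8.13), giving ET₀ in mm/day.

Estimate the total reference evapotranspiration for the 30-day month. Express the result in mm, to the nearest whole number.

143 mm

ET₀ = 0.29 × (0.46 × 18.0 + 8.13) = 0.29 × 16.410 = 4.7589 mm/d
Monthly total = 4.7589 × 30 = 142.767 mm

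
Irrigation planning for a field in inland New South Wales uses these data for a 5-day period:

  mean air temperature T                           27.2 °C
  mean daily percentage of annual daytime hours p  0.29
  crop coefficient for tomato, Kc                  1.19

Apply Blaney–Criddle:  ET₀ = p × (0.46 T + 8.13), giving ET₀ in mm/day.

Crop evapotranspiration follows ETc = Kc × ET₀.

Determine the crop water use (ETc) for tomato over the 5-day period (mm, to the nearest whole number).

ET₀ = 0.29 × (0.46 × 27.2 + 8.13) = 0.29 × 20.642 = 5.9862 mm/d
ETc = Kc × ET₀ = 1.19 × 5.9862 = 7.1236 mm/d
Over 5 days: 7.1236 × 5 = 35.618 mm

36 mm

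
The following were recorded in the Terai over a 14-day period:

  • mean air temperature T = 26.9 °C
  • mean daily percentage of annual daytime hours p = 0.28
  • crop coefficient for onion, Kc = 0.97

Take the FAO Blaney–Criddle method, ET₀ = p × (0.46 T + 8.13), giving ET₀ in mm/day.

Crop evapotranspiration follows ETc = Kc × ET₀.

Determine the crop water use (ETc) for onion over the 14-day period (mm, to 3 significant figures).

ET₀ = 0.28 × (0.46 × 26.9 + 8.13) = 0.28 × 20.504 = 5.7411 mm/d
ETc = Kc × ET₀ = 0.97 × 5.7411 = 5.5689 mm/d
Over 14 days: 5.5689 × 14 = 77.965 mm

78.0 mm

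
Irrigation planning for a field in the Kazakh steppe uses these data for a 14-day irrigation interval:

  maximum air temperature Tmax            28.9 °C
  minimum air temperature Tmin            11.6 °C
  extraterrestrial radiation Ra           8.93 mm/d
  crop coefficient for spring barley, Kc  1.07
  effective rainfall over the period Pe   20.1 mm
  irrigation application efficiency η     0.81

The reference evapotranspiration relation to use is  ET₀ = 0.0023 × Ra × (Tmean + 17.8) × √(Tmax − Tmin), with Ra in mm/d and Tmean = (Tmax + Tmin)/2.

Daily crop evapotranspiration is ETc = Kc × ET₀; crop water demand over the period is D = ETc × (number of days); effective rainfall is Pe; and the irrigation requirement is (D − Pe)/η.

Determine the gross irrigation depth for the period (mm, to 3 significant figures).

Tmean = (28.9 + 11.6)/2 = 20.25 °C
ET₀ = 0.0023 × 8.93 × (20.25 + 17.8) × √17.3 = 0.0023 × 8.93 × 38.05 × 4.1593 = 3.2505 mm/d
ETc = Kc × ET₀ = 1.07 × 3.2505 = 3.4780 mm/d
Crop demand D = ETc × 14 d = 3.4780 × 14 = 48.692 mm
D − Pe = 48.692 − 20.1 = 28.592 mm
Gross irrigation = 28.592 / 0.81 = 35.299 mm

35.3 mm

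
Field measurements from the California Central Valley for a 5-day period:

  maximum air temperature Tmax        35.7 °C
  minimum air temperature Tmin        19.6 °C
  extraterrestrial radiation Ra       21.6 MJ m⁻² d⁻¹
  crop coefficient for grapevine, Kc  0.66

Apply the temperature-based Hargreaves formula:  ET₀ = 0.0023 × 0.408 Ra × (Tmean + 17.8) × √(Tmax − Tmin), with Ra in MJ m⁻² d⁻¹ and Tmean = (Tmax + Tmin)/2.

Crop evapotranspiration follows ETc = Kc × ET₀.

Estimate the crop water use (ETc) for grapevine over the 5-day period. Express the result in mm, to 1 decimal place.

Tmean = (35.7 + 19.6)/2 = 27.65 °C
0.408 Ra = 0.408 × 21.6 = 8.8128 mm/d equivalent
ET₀ = 0.0023 × 8.8128 × (27.65 + 17.8) × √16.1 = 0.0023 × 8.8128 × 45.45 × 4.0125 = 3.6965 mm/d
ETc = Kc × ET₀ = 0.66 × 3.6965 = 2.4397 mm/d
Over 5 days: 2.4397 × 5 = 12.199 mm

12.2 mm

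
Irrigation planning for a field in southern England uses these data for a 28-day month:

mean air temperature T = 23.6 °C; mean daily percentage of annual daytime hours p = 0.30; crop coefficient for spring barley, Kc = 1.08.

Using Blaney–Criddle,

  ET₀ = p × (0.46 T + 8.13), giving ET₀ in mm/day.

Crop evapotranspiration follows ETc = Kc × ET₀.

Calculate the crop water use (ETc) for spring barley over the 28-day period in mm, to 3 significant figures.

ET₀ = 0.30 × (0.46 × 23.6 + 8.13) = 0.30 × 18.986 = 5.6958 mm/d
ETc = Kc × ET₀ = 1.08 × 5.6958 = 6.1515 mm/d
Over 28 days: 6.1515 × 28 = 172.242 mm

172 mm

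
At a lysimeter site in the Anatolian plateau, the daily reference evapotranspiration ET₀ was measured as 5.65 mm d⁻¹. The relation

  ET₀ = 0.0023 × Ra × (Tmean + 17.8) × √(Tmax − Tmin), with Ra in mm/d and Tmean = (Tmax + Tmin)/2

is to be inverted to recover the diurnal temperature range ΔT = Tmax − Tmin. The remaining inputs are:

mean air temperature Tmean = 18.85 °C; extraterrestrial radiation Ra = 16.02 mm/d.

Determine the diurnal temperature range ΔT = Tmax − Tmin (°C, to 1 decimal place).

17.5 °C

√ΔT = ET₀ / [0.0023 × Ra × (Tmean+17.8)] = 5.65 / (0.0023 × 16.02 × 36.65) = 4.1839
ΔT = 4.1839² = 17.505 °C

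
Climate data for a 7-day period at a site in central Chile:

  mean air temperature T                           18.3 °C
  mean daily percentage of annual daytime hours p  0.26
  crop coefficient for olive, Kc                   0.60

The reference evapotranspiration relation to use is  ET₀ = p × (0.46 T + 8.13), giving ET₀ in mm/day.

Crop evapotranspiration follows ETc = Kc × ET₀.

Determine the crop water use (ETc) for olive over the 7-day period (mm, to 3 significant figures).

18.1 mm

ET₀ = 0.26 × (0.46 × 18.3 + 8.13) = 0.26 × 16.548 = 4.3025 mm/d
ETc = Kc × ET₀ = 0.60 × 4.3025 = 2.5815 mm/d
Over 7 days: 2.5815 × 7 = 18.071 mm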